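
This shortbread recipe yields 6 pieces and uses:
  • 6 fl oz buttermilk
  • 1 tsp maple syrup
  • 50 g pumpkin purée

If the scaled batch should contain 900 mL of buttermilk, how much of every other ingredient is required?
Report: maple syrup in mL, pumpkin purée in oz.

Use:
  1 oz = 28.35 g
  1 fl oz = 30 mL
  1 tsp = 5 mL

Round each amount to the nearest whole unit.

maple syrup: 25 mL; pumpkin purée: 9 oz

The original recipe has 180 mL of buttermilk, so the scaling factor is 900 ÷ 180 = 5.
maple syrup: 1 tsp × 5 × 5 mL/tsp = 25 mL
pumpkin purée: 50 g × 5 ÷ 28.35 g/oz ≈ 9 oz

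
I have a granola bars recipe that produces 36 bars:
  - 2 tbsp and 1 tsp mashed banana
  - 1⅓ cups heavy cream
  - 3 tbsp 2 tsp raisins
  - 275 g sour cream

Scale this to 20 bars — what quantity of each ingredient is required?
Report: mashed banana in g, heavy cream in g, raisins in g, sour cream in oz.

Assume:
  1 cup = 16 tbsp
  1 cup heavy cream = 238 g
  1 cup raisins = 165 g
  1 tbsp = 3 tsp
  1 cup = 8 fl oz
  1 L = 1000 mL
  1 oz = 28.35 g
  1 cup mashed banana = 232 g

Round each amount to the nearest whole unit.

Scaling factor: 20/36 = 5/9.
mashed banana: (2 tbsp + 1 tsp = 7/3 tbsp) × 5/9 ÷ 16 tbsp/cup × 232 g/cup ≈ 19 g
heavy cream: 4/3 cup × 5/9 × 238 g/cup ≈ 176 g
raisins: (3 tbsp + 2 tsp = 11/3 tbsp) × 5/9 ÷ 16 tbsp/cup × 165 g/cup ≈ 21 g
sour cream: 275 g × 5/9 ÷ 28.35 g/oz ≈ 5 oz

mashed banana: 19 g; heavy cream: 176 g; raisins: 21 g; sour cream: 5 oz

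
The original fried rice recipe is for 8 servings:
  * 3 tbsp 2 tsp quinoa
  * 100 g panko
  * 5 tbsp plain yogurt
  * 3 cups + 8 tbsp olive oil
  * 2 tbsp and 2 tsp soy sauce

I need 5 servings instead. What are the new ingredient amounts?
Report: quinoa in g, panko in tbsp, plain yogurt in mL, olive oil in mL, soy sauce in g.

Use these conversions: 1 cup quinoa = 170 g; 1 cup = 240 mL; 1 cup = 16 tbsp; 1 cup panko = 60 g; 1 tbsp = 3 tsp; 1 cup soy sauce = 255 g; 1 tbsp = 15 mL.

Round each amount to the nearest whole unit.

quinoa: 24 g; panko: 17 tbsp; plain yogurt: 47 mL; olive oil: 525 mL; soy sauce: 27 g

Scaling factor: 5/8 = 0.625.
quinoa: (3 tbsp + 2 tsp = 11/3 tbsp) × 5/8 ÷ 16 tbsp/cup × 170 g/cup ≈ 24 g
panko: 100 g × 5/8 ÷ 60 g/cup × 16 tbsp/cup ≈ 17 tbsp
plain yogurt: 5 tbsp × 5/8 × 15 mL/tbsp ≈ 47 mL
olive oil: (3 cup + 8 tbsp = 3.5 cup) × 5/8 × 240 mL/cup = 525 mL
soy sauce: (2 tbsp + 2 tsp = 8/3 tbsp) × 5/8 ÷ 16 tbsp/cup × 255 g/cup ≈ 27 g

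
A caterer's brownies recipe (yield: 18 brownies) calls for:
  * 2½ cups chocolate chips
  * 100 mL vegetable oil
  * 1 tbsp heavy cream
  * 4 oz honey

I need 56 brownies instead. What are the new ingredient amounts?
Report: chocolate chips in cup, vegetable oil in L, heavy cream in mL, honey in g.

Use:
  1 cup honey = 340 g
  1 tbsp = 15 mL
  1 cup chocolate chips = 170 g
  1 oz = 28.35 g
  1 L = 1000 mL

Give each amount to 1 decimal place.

Scaling factor: 56/18 = 28/9.
chocolate chips: 2.5 cup × 28/9 ≈ 7.8 cup
vegetable oil: 100 mL × 28/9 ÷ 1000 mL/L ≈ 0.3 L
heavy cream: 1 tbsp × 28/9 × 15 mL/tbsp ≈ 46.7 mL
honey: 4 oz × 28/9 × 28.35 g/oz = 352.8 g

chocolate chips: 7.8 cup; vegetable oil: 0.3 L; heavy cream: 46.7 mL; honey: 352.8 g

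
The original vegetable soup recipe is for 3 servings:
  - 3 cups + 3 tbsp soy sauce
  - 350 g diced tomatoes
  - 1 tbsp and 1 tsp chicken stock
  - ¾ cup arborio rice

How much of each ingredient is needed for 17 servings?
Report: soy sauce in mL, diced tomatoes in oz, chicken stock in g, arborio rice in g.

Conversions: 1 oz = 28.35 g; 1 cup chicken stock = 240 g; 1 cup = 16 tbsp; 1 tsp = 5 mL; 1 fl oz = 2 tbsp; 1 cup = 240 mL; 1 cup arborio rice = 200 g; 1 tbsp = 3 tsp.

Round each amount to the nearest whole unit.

soy sauce: 4335 mL; diced tomatoes: 70 oz; chicken stock: 113 g; arborio rice: 850 g

Scaling factor: 17/3.
soy sauce: (3 cup + 3 tbsp = 3.1875 cup) × 17/3 × 240 mL/cup = 4335 mL
diced tomatoes: 350 g × 17/3 ÷ 28.35 g/oz ≈ 70 oz
chicken stock: (1 tbsp + 1 tsp = 4/3 tbsp) × 17/3 ÷ 16 tbsp/cup × 240 g/cup ≈ 113 g
arborio rice: 0.75 cup × 17/3 × 200 g/cup = 850 g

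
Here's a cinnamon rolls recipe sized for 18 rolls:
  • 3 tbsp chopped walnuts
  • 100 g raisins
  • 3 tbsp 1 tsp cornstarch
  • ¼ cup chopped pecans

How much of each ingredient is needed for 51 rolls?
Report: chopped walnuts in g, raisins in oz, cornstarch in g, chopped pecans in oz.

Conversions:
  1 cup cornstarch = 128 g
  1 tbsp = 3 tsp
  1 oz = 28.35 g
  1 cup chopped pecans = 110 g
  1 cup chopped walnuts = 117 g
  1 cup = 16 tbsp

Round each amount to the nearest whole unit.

Scaling factor: 51/18 = 17/6.
chopped walnuts: 3 tbsp × 17/6 ÷ 16 tbsp/cup × 117 g/cup ≈ 62 g
raisins: 100 g × 17/6 ÷ 28.35 g/oz ≈ 10 oz
cornstarch: (3 tbsp + 1 tsp = 10/3 tbsp) × 17/6 ÷ 16 tbsp/cup × 128 g/cup ≈ 76 g
chopped pecans: 0.25 cup × 17/6 × 110 g/cup ÷ 28.35 g/oz ≈ 3 oz

chopped walnuts: 62 g; raisins: 10 oz; cornstarch: 76 g; chopped pecans: 3 oz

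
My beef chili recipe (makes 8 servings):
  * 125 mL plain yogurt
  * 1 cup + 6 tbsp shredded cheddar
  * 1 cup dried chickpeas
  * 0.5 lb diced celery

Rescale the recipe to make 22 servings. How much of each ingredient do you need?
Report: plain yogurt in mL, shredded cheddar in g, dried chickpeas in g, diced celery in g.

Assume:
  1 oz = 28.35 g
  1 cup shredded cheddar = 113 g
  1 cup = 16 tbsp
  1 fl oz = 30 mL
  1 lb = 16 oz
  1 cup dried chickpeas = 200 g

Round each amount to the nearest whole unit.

plain yogurt: 344 mL; shredded cheddar: 427 g; dried chickpeas: 550 g; diced celery: 624 g

Scaling factor: 22/8 = 11/4 = 2.75.
plain yogurt: 125 mL × 11/4 ≈ 344 mL
shredded cheddar: (1 cup + 6 tbsp = 1.375 cup) × 11/4 × 113 g/cup ≈ 427 g
dried chickpeas: 1 cup × 11/4 × 200 g/cup = 550 g
diced celery: 0.5 lb × 11/4 × 16 oz/lb × 28.35 g/oz ≈ 624 g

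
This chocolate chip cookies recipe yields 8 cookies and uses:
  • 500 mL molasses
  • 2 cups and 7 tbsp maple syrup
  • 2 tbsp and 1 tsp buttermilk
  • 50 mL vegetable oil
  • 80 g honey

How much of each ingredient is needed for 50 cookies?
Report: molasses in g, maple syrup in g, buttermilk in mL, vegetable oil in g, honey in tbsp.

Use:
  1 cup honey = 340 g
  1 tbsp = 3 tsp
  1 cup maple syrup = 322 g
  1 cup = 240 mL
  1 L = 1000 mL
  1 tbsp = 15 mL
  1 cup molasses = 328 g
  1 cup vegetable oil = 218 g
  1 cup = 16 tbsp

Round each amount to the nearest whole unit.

molasses: 4271 g; maple syrup: 4905 g; buttermilk: 219 mL; vegetable oil: 284 g; honey: 24 tbsp

Scaling factor: 50/8 = 25/4 = 6.25.
molasses: 500 mL × 25/4 ÷ 240 mL/cup × 328 g/cup ≈ 4271 g
maple syrup: (2 cup + 7 tbsp = 2.4375 cup) × 25/4 × 322 g/cup ≈ 4905 g
buttermilk: (2 tbsp + 1 tsp = 7/3 tbsp) × 25/4 × 15 mL/tbsp ≈ 219 mL
vegetable oil: 50 mL × 25/4 ÷ 240 mL/cup × 218 g/cup ≈ 284 g
honey: 80 g × 25/4 ÷ 340 g/cup × 16 tbsp/cup ≈ 24 tbsp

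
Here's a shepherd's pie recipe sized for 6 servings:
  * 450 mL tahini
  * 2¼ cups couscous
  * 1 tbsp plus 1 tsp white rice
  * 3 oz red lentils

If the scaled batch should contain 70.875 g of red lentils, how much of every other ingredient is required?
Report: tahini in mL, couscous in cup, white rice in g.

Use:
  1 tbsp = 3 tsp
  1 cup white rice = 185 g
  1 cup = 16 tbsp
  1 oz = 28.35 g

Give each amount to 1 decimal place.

The original recipe has 85.05 g of red lentils, so the scaling factor is 70.875 ÷ 85.05 = 5/6.
tahini: 450 mL × 5/6 = 375.0 mL
couscous: 2.25 cup × 5/6 ≈ 1.9 cup
white rice: (1 tbsp + 1 tsp = 4/3 tbsp) × 5/6 ÷ 16 tbsp/cup × 185 g/cup ≈ 12.8 g

tahini: 375.0 mL; couscous: 1.9 cup; white rice: 12.8 g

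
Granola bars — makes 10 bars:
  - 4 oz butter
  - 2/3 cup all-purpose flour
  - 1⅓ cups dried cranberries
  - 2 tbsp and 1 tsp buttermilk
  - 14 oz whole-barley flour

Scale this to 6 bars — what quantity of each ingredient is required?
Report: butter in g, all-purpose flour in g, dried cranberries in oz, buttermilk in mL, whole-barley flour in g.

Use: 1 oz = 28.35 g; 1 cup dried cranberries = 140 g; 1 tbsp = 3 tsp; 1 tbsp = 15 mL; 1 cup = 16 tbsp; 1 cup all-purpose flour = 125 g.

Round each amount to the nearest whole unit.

butter: 68 g; all-purpose flour: 50 g; dried cranberries: 4 oz; buttermilk: 21 mL; whole-barley flour: 238 g

Scaling factor: 6/10 = 3/5 = 0.6.
butter: 4 oz × 3/5 × 28.35 g/oz ≈ 68 g
all-purpose flour: 2/3 cup × 3/5 × 125 g/cup = 50 g
dried cranberries: 4/3 cup × 3/5 × 140 g/cup ÷ 28.35 g/oz ≈ 4 oz
buttermilk: (2 tbsp + 1 tsp = 7/3 tbsp) × 3/5 × 15 mL/tbsp = 21 mL
whole-barley flour: 14 oz × 3/5 × 28.35 g/oz ≈ 238 g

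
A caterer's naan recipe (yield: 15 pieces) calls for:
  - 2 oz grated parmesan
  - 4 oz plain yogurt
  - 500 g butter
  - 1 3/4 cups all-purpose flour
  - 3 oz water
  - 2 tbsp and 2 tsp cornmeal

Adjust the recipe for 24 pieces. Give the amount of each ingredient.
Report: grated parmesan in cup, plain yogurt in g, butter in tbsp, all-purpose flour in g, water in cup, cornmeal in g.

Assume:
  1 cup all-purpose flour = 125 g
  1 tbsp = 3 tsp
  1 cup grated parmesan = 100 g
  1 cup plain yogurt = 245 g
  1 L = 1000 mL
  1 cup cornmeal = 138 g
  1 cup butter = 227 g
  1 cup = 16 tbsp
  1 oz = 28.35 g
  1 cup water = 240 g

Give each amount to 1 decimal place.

grated parmesan: 0.9 cup; plain yogurt: 181.4 g; butter: 56.4 tbsp; all-purpose flour: 350.0 g; water: 0.6 cup; cornmeal: 36.8 g

Scaling factor: 24/15 = 8/5 = 1.6.
grated parmesan: 2 oz × 8/5 × 28.35 g/oz ÷ 100 g/cup ≈ 0.9 cup
plain yogurt: 4 oz × 8/5 × 28.35 g/oz ≈ 181.4 g
butter: 500 g × 8/5 ÷ 227 g/cup × 16 tbsp/cup ≈ 56.4 tbsp
all-purpose flour: 1.75 cup × 8/5 × 125 g/cup = 350.0 g
water: 3 oz × 8/5 × 28.35 g/oz ÷ 240 g/cup ≈ 0.6 cup
cornmeal: (2 tbsp + 2 tsp = 8/3 tbsp) × 8/5 ÷ 16 tbsp/cup × 138 g/cup = 36.8 g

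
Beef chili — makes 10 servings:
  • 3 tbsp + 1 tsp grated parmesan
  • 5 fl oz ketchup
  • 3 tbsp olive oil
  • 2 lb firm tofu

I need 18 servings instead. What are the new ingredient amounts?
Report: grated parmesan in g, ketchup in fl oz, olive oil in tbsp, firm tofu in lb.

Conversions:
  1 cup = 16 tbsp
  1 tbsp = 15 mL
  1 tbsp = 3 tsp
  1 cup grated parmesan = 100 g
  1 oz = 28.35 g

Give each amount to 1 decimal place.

grated parmesan: 37.5 g; ketchup: 9.0 fl oz; olive oil: 5.4 tbsp; firm tofu: 3.6 lb

Scaling factor: 18/10 = 9/5 = 1.8.
grated parmesan: (3 tbsp + 1 tsp = 10/3 tbsp) × 9/5 ÷ 16 tbsp/cup × 100 g/cup = 37.5 g
ketchup: 5 fl oz × 9/5 = 9.0 fl oz
olive oil: 3 tbsp × 9/5 = 5.4 tbsp
firm tofu: 2 lb × 9/5 = 3.6 lb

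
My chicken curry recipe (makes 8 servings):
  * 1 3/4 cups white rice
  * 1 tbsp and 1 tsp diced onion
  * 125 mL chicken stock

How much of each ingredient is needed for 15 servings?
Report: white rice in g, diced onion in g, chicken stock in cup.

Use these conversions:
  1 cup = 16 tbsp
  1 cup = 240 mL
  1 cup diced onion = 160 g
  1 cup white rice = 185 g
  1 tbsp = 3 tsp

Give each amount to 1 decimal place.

Scaling factor: 15/8 = 1.875.
white rice: 1.75 cup × 15/8 × 185 g/cup ≈ 607.0 g
diced onion: (1 tbsp + 1 tsp = 4/3 tbsp) × 15/8 ÷ 16 tbsp/cup × 160 g/cup = 25.0 g
chicken stock: 125 mL × 15/8 ÷ 240 mL/cup ≈ 1.0 cup

white rice: 607.0 g; diced onion: 25.0 g; chicken stock: 1.0 cup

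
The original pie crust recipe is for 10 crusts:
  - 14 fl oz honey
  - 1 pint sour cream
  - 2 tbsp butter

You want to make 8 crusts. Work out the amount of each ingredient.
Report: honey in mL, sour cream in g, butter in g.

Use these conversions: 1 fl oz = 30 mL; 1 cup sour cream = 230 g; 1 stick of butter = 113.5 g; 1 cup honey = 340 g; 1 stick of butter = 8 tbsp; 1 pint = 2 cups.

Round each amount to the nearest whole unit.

Scaling factor: 8/10 = 4/5 = 0.8.
honey: 14 fl oz × 4/5 × 30 mL/fl oz = 336 mL
sour cream: 1 pint × 4/5 × 2 cup/pint × 230 g/cup = 368 g
butter: 2 tbsp × 4/5 ÷ 8 tbsp/stick × 113.5 g/stick ≈ 23 g

honey: 336 mL; sour cream: 368 g; butter: 23 g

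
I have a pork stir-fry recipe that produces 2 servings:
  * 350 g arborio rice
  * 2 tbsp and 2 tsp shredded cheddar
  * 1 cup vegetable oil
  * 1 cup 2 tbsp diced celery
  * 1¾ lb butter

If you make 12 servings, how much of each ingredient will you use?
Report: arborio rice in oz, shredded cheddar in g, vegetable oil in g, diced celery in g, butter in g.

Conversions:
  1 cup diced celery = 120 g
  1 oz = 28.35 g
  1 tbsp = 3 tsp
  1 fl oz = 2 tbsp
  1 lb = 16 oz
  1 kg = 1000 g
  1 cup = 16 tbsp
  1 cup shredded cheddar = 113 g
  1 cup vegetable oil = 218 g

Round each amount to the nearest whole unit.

arborio rice: 74 oz; shredded cheddar: 113 g; vegetable oil: 1308 g; diced celery: 810 g; butter: 4763 g

Scaling factor: 12/2 = 6.
arborio rice: 350 g × 6 ÷ 28.35 g/oz ≈ 74 oz
shredded cheddar: (2 tbsp + 2 tsp = 8/3 tbsp) × 6 ÷ 16 tbsp/cup × 113 g/cup = 113 g
vegetable oil: 1 cup × 6 × 218 g/cup = 1308 g
diced celery: (1 cup + 2 tbsp = 1.125 cup) × 6 × 120 g/cup = 810 g
butter: 1.75 lb × 6 × 16 oz/lb × 28.35 g/oz ≈ 4763 g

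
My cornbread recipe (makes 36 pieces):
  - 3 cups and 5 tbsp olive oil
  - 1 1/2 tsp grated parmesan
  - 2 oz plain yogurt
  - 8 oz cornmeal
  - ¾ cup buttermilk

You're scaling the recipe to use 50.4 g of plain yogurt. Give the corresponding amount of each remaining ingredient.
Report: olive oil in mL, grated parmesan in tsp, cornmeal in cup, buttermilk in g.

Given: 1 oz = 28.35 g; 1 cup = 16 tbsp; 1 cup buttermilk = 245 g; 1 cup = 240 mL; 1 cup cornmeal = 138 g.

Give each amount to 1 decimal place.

The original recipe has 56.7 g of plain yogurt, so the scaling factor is 50.4 ÷ 56.7 = 8/9.
olive oil: (3 cup + 5 tbsp = 3.3125 cup) × 8/9 × 240 mL/cup ≈ 706.7 mL
grated parmesan: 1.5 tsp × 8/9 ≈ 1.3 tsp
cornmeal: 8 oz × 8/9 × 28.35 g/oz ÷ 138 g/cup ≈ 1.5 cup
buttermilk: 0.75 cup × 8/9 × 245 g/cup ≈ 163.3 g

olive oil: 706.7 mL; grated parmesan: 1.3 tsp; cornmeal: 1.5 cup; buttermilk: 163.3 g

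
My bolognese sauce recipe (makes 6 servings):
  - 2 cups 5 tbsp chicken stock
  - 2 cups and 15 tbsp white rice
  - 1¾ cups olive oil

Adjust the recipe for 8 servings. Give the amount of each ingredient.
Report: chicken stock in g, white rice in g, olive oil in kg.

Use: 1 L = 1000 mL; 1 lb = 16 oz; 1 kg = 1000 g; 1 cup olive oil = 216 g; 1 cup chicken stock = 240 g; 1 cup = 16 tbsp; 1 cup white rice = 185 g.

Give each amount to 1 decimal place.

Scaling factor: 8/6 = 4/3.
chicken stock: (2 cup + 5 tbsp = 2.3125 cup) × 4/3 × 240 g/cup = 740.0 g
white rice: (2 cup + 15 tbsp = 2.9375 cup) × 4/3 × 185 g/cup ≈ 724.6 g
olive oil: 1.75 cup × 4/3 × 216 g/cup ÷ 1000 g/kg ≈ 0.5 kg

chicken stock: 740.0 g; white rice: 724.6 g; olive oil: 0.5 kg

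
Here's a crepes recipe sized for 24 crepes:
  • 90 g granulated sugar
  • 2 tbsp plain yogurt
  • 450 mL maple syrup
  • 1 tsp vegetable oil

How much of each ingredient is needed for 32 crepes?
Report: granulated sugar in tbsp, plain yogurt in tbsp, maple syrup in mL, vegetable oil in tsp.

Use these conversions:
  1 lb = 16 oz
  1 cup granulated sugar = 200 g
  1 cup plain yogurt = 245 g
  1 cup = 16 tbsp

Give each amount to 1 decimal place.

Scaling factor: 32/24 = 4/3.
granulated sugar: 90 g × 4/3 ÷ 200 g/cup × 16 tbsp/cup = 9.6 tbsp
plain yogurt: 2 tbsp × 4/3 ≈ 2.7 tbsp
maple syrup: 450 mL × 4/3 = 600.0 mL
vegetable oil: 1 tsp × 4/3 ≈ 1.3 tsp

granulated sugar: 9.6 tbsp; plain yogurt: 2.7 tbsp; maple syrup: 600.0 mL; vegetable oil: 1.3 tsp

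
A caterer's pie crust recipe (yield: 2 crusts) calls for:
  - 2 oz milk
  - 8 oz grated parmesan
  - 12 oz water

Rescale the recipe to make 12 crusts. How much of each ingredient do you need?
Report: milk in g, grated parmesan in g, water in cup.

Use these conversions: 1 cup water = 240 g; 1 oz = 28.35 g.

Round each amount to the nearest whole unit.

Scaling factor: 12/2 = 6.
milk: 2 oz × 6 × 28.35 g/oz ≈ 340 g
grated parmesan: 8 oz × 6 × 28.35 g/oz ≈ 1361 g
water: 12 oz × 6 × 28.35 g/oz ÷ 240 g/cup ≈ 9 cup

milk: 340 g; grated parmesan: 1361 g; water: 9 cup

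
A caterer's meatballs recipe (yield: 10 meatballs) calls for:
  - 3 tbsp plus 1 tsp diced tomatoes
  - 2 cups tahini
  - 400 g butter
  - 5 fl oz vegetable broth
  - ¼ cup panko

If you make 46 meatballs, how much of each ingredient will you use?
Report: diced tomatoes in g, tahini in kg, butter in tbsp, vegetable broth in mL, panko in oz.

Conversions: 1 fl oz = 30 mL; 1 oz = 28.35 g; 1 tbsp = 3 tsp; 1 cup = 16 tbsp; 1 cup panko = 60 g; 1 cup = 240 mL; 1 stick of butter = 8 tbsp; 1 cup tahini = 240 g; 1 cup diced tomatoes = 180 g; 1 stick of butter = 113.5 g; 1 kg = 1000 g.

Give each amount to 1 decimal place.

Scaling factor: 46/10 = 23/5 = 4.6.
diced tomatoes: (3 tbsp + 1 tsp = 10/3 tbsp) × 23/5 ÷ 16 tbsp/cup × 180 g/cup = 172.5 g
tahini: 2 cup × 23/5 × 240 g/cup ÷ 1000 g/kg ≈ 2.2 kg
butter: 400 g × 23/5 ÷ 113.5 g/stick × 8 tbsp/stick ≈ 129.7 tbsp
vegetable broth: 5 fl oz × 23/5 × 30 mL/fl oz = 690.0 mL
panko: 0.25 cup × 23/5 × 60 g/cup ÷ 28.35 g/oz ≈ 2.4 oz

diced tomatoes: 172.5 g; tahini: 2.2 kg; butter: 129.7 tbsp; vegetable broth: 690.0 mL; panko: 2.4 oz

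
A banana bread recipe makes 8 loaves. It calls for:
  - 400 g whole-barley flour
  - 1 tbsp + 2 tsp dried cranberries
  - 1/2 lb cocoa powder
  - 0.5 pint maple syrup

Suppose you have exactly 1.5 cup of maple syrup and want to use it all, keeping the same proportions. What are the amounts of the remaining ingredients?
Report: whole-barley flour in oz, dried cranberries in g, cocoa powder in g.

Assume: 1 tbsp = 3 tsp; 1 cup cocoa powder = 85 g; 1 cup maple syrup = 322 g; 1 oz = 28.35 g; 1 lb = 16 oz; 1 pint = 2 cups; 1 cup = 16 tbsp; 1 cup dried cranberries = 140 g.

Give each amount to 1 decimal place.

The original recipe has 1 cup of maple syrup, so the scaling factor is 1.5 ÷ 1 = 3/2 = 1.5.
whole-barley flour: 400 g × 3/2 ÷ 28.35 g/oz ≈ 21.2 oz
dried cranberries: (1 tbsp + 2 tsp = 5/3 tbsp) × 3/2 ÷ 16 tbsp/cup × 140 g/cup ≈ 21.9 g
cocoa powder: 0.5 lb × 3/2 × 16 oz/lb × 28.35 g/oz = 340.2 g

whole-barley flour: 21.2 oz; dried cranberries: 21.9 g; cocoa powder: 340.2 g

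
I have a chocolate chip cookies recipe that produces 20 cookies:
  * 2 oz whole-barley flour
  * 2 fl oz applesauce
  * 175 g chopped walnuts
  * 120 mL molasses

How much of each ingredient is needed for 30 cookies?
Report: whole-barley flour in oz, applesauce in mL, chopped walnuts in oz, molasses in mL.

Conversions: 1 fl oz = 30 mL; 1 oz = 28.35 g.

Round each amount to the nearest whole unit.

whole-barley flour: 3 oz; applesauce: 90 mL; chopped walnuts: 9 oz; molasses: 180 mL

Scaling factor: 30/20 = 3/2 = 1.5.
whole-barley flour: 2 oz × 3/2 = 3 oz
applesauce: 2 fl oz × 3/2 × 30 mL/fl oz = 90 mL
chopped walnuts: 175 g × 3/2 ÷ 28.35 g/oz ≈ 9 oz
molasses: 120 mL × 3/2 = 180 mL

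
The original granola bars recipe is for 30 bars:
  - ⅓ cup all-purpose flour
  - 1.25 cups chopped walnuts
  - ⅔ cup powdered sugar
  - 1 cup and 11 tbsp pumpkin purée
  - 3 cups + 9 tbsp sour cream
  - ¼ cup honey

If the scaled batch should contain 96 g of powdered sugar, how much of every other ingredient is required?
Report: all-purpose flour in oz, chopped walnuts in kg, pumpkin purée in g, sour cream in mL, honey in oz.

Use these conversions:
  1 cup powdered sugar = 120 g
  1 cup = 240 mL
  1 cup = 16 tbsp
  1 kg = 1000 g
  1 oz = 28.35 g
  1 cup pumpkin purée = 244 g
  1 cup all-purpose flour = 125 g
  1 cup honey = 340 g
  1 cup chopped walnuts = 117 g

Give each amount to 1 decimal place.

The original recipe has 80 g of powdered sugar, so the scaling factor is 96 ÷ 80 = 6/5 = 1.2.
all-purpose flour: 1/3 cup × 6/5 × 125 g/cup ÷ 28.35 g/oz ≈ 1.8 oz
chopped walnuts: 1.25 cup × 6/5 × 117 g/cup ÷ 1000 g/kg ≈ 0.2 kg
pumpkin purée: (1 cup + 11 tbsp = 1.6875 cup) × 6/5 × 244 g/cup = 494.1 g
sour cream: (3 cup + 9 tbsp = 3.5625 cup) × 6/5 × 240 mL/cup = 1026.0 mL
honey: 0.25 cup × 6/5 × 340 g/cup ÷ 28.35 g/oz ≈ 3.6 oz

all-purpose flour: 1.8 oz; chopped walnuts: 0.2 kg; pumpkin purée: 494.1 g; sour cream: 1026.0 mL; honey: 3.6 oz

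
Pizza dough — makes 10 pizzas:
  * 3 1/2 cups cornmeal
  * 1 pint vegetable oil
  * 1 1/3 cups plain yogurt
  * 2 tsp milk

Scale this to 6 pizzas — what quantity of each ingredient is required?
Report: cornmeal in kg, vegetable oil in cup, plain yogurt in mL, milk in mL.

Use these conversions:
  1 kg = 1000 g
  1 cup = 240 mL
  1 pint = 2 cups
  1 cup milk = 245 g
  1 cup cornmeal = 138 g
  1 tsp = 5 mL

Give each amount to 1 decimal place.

cornmeal: 0.3 kg; vegetable oil: 1.2 cup; plain yogurt: 192.0 mL; milk: 6.0 mL

Scaling factor: 6/10 = 3/5 = 0.6.
cornmeal: 3.5 cup × 3/5 × 138 g/cup ÷ 1000 g/kg ≈ 0.3 kg
vegetable oil: 1 pint × 3/5 × 2 cup/pint = 1.2 cup
plain yogurt: 4/3 cup × 3/5 × 240 mL/cup = 192.0 mL
milk: 2 tsp × 3/5 × 5 mL/tsp = 6.0 mL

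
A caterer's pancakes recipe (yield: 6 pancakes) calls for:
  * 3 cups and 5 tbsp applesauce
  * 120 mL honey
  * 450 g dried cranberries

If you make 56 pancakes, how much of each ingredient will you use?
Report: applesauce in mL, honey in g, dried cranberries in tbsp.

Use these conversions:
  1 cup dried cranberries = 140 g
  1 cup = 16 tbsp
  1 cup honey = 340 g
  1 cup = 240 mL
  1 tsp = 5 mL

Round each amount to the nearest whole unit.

Scaling factor: 56/6 = 28/3.
applesauce: (3 cup + 5 tbsp = 3.3125 cup) × 28/3 × 240 mL/cup = 7420 mL
honey: 120 mL × 28/3 ÷ 240 mL/cup × 340 g/cup ≈ 1587 g
dried cranberries: 450 g × 28/3 ÷ 140 g/cup × 16 tbsp/cup = 480 tbsp

applesauce: 7420 mL; honey: 1587 g; dried cranberries: 480 tbsp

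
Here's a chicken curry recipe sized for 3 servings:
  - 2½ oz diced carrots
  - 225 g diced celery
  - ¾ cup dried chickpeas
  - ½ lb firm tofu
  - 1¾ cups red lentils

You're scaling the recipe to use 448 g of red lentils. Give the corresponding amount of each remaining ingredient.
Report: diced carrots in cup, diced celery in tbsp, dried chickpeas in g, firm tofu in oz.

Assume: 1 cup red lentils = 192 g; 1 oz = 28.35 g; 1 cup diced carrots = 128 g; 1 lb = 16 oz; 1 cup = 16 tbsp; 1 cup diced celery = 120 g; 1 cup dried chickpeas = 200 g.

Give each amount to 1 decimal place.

diced carrots: 0.7 cup; diced celery: 40.0 tbsp; dried chickpeas: 200.0 g; firm tofu: 10.7 oz

The original recipe has 336 g of red lentils, so the scaling factor is 448 ÷ 336 = 4/3.
diced carrots: 2.5 oz × 4/3 × 28.35 g/oz ÷ 128 g/cup ≈ 0.7 cup
diced celery: 225 g × 4/3 ÷ 120 g/cup × 16 tbsp/cup = 40.0 tbsp
dried chickpeas: 0.75 cup × 4/3 × 200 g/cup = 200.0 g
firm tofu: 0.5 lb × 4/3 × 16 oz/lb ≈ 10.7 oz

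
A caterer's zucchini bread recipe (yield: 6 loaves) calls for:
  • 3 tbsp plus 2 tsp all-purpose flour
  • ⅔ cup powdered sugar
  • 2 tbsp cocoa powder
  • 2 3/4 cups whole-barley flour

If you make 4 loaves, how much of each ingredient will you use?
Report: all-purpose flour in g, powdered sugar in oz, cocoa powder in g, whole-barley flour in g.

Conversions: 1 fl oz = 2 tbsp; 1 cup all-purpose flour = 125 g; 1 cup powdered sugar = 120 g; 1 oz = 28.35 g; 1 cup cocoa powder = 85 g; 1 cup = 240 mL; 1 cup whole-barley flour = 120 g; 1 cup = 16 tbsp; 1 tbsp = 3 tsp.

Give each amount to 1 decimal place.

all-purpose flour: 19.1 g; powdered sugar: 1.9 oz; cocoa powder: 7.1 g; whole-barley flour: 220.0 g

Scaling factor: 4/6 = 2/3.
all-purpose flour: (3 tbsp + 2 tsp = 11/3 tbsp) × 2/3 ÷ 16 tbsp/cup × 125 g/cup ≈ 19.1 g
powdered sugar: 2/3 cup × 2/3 × 120 g/cup ÷ 28.35 g/oz ≈ 1.9 oz
cocoa powder: 2 tbsp × 2/3 ÷ 16 tbsp/cup × 85 g/cup ≈ 7.1 g
whole-barley flour: 2.75 cup × 2/3 × 120 g/cup = 220.0 g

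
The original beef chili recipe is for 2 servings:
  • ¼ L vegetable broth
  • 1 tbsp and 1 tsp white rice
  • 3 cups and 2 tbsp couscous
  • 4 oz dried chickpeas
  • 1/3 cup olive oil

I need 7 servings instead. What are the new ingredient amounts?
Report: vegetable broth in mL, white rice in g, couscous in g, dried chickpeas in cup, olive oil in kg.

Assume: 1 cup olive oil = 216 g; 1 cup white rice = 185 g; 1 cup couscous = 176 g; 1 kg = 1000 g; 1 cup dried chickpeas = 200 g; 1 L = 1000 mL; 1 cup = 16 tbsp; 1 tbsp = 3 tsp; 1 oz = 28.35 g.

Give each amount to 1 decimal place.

Scaling factor: 7/2 = 3.5.
vegetable broth: 0.25 L × 7/2 × 1000 mL/L = 875.0 mL
white rice: (1 tbsp + 1 tsp = 4/3 tbsp) × 7/2 ÷ 16 tbsp/cup × 185 g/cup ≈ 54.0 g
couscous: (3 cup + 2 tbsp = 3.125 cup) × 7/2 × 176 g/cup = 1925.0 g
dried chickpeas: 4 oz × 7/2 × 28.35 g/oz ÷ 200 g/cup ≈ 2.0 cup
olive oil: 1/3 cup × 7/2 × 216 g/cup ÷ 1000 g/kg ≈ 0.3 kg

vegetable broth: 875.0 mL; white rice: 54.0 g; couscous: 1925.0 g; dried chickpeas: 2.0 cup; olive oil: 0.3 kg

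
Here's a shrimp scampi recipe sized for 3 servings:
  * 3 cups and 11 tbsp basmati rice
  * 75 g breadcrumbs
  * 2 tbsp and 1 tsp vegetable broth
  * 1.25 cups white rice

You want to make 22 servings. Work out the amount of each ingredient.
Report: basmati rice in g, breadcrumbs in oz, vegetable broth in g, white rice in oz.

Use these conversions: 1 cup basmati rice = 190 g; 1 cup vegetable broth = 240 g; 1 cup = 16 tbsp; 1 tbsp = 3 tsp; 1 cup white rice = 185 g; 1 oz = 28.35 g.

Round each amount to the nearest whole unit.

basmati rice: 5138 g; breadcrumbs: 19 oz; vegetable broth: 257 g; white rice: 60 oz

Scaling factor: 22/3.
basmati rice: (3 cup + 11 tbsp = 3.6875 cup) × 22/3 × 190 g/cup ≈ 5138 g
breadcrumbs: 75 g × 22/3 ÷ 28.35 g/oz ≈ 19 oz
vegetable broth: (2 tbsp + 1 tsp = 7/3 tbsp) × 22/3 ÷ 16 tbsp/cup × 240 g/cup ≈ 257 g
white rice: 1.25 cup × 22/3 × 185 g/cup ÷ 28.35 g/oz ≈ 60 oz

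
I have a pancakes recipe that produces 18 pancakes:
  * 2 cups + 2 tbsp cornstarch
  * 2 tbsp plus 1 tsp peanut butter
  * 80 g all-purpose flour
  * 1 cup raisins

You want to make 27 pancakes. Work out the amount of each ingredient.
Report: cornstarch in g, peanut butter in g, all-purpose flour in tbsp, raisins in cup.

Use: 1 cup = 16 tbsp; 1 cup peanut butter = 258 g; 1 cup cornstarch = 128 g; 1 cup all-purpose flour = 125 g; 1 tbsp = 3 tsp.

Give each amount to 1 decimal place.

Scaling factor: 27/18 = 3/2 = 1.5.
cornstarch: (2 cup + 2 tbsp = 2.125 cup) × 3/2 × 128 g/cup = 408.0 g
peanut butter: (2 tbsp + 1 tsp = 7/3 tbsp) × 3/2 ÷ 16 tbsp/cup × 258 g/cup ≈ 56.4 g
all-purpose flour: 80 g × 3/2 ÷ 125 g/cup × 16 tbsp/cup ≈ 15.4 tbsp
raisins: 1 cup × 3/2 = 1.5 cup

cornstarch: 408.0 g; peanut butter: 56.4 g; all-purpose flour: 15.4 tbsp; raisins: 1.5 cup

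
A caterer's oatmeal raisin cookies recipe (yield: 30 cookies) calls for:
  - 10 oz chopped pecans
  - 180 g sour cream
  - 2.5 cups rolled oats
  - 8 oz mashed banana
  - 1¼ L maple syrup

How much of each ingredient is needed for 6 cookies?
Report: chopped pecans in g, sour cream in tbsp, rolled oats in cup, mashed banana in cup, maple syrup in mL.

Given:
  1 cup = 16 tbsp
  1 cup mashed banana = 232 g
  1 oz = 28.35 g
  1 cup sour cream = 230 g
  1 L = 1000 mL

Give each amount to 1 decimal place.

chopped pecans: 56.7 g; sour cream: 2.5 tbsp; rolled oats: 0.5 cup; mashed banana: 0.2 cup; maple syrup: 250.0 mL

Scaling factor: 6/30 = 1/5 = 0.2.
chopped pecans: 10 oz × 1/5 × 28.35 g/oz = 56.7 g
sour cream: 180 g × 1/5 ÷ 230 g/cup × 16 tbsp/cup ≈ 2.5 tbsp
rolled oats: 2.5 cup × 1/5 = 0.5 cup
mashed banana: 8 oz × 1/5 × 28.35 g/oz ÷ 232 g/cup ≈ 0.2 cup
maple syrup: 1.25 L × 1/5 × 1000 mL/L = 250.0 mL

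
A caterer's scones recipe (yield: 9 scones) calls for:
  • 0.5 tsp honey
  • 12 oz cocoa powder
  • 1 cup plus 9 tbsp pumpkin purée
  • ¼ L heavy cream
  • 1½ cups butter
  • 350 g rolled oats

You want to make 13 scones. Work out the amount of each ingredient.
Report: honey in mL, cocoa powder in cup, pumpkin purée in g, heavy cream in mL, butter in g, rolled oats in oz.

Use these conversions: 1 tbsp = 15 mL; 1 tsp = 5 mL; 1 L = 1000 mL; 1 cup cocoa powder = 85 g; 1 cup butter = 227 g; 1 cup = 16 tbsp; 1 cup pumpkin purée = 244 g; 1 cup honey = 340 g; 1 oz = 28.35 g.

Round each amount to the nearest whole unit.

Scaling factor: 13/9.
honey: 0.5 tsp × 13/9 × 5 mL/tsp ≈ 4 mL
cocoa powder: 12 oz × 13/9 × 28.35 g/oz ÷ 85 g/cup ≈ 6 cup
pumpkin purée: (1 cup + 9 tbsp = 1.5625 cup) × 13/9 × 244 g/cup ≈ 551 g
heavy cream: 0.25 L × 13/9 × 1000 mL/L ≈ 361 mL
butter: 1.5 cup × 13/9 × 227 g/cup ≈ 492 g
rolled oats: 350 g × 13/9 ÷ 28.35 g/oz ≈ 18 oz

honey: 4 mL; cocoa powder: 6 cup; pumpkin purée: 551 g; heavy cream: 361 mL; butter: 492 g; rolled oats: 18 oz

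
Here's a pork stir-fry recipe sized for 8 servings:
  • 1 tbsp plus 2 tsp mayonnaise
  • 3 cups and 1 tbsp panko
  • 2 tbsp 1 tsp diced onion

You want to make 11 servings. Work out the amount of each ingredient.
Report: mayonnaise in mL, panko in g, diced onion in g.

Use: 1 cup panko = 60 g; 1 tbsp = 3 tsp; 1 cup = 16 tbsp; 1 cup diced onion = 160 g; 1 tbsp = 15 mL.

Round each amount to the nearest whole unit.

mayonnaise: 34 mL; panko: 253 g; diced onion: 32 g

Scaling factor: 11/8 = 1.375.
mayonnaise: (1 tbsp + 2 tsp = 5/3 tbsp) × 11/8 × 15 mL/tbsp ≈ 34 mL
panko: (3 cup + 1 tbsp = 3.0625 cup) × 11/8 × 60 g/cup ≈ 253 g
diced onion: (2 tbsp + 1 tsp = 7/3 tbsp) × 11/8 ÷ 16 tbsp/cup × 160 g/cup ≈ 32 g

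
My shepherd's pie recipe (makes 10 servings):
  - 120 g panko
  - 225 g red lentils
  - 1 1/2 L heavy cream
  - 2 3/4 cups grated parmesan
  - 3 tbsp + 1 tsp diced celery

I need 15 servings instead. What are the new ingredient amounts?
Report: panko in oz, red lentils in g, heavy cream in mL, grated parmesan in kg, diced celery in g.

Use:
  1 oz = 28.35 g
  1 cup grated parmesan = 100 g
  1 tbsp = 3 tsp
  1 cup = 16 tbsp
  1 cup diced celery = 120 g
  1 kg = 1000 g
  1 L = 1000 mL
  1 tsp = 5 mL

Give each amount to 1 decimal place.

Scaling factor: 15/10 = 3/2 = 1.5.
panko: 120 g × 3/2 ÷ 28.35 g/oz ≈ 6.3 oz
red lentils: 225 g × 3/2 = 337.5 g
heavy cream: 1.5 L × 3/2 × 1000 mL/L = 2250.0 mL
grated parmesan: 2.75 cup × 3/2 × 100 g/cup ÷ 1000 g/kg ≈ 0.4 kg
diced celery: (3 tbsp + 1 tsp = 10/3 tbsp) × 3/2 ÷ 16 tbsp/cup × 120 g/cup = 37.5 g

panko: 6.3 oz; red lentils: 337.5 g; heavy cream: 2250.0 mL; grated parmesan: 0.4 kg; diced celery: 37.5 g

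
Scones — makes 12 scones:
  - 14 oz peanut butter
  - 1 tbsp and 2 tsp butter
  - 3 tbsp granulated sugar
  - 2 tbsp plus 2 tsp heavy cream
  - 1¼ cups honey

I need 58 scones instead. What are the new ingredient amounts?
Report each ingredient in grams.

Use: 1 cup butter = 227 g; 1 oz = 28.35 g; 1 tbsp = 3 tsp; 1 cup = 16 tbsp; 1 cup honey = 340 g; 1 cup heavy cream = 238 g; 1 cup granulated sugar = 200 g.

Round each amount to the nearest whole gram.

peanut butter: 1918 g; butter: 114 g; granulated sugar: 181 g; heavy cream: 192 g; honey: 2054 g

Scaling factor: 58/12 = 29/6.
peanut butter: 14 oz × 29/6 × 28.35 g/oz ≈ 1918 g
butter: (1 tbsp + 2 tsp = 5/3 tbsp) × 29/6 ÷ 16 tbsp/cup × 227 g/cup ≈ 114 g
granulated sugar: 3 tbsp × 29/6 ÷ 16 tbsp/cup × 200 g/cup ≈ 181 g
heavy cream: (2 tbsp + 2 tsp = 8/3 tbsp) × 29/6 ÷ 16 tbsp/cup × 238 g/cup ≈ 192 g
honey: 1.25 cup × 29/6 × 340 g/cup ≈ 2054 g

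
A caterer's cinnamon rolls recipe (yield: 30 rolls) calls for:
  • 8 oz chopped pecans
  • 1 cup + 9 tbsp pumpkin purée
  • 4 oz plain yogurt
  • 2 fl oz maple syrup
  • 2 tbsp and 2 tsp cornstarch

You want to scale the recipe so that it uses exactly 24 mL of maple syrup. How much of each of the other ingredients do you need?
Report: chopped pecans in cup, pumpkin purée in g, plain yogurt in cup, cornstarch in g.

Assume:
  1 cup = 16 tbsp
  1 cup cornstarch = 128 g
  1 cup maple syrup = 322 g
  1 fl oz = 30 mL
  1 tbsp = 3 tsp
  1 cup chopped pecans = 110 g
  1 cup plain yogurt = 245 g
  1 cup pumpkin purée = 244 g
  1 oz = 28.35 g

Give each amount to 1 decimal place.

The original recipe has 60 mL of maple syrup, so the scaling factor is 24 ÷ 60 = 2/5 = 0.4.
chopped pecans: 8 oz × 2/5 × 28.35 g/oz ÷ 110 g/cup ≈ 0.8 cup
pumpkin purée: (1 cup + 9 tbsp = 1.5625 cup) × 2/5 × 244 g/cup = 152.5 g
plain yogurt: 4 oz × 2/5 × 28.35 g/oz ÷ 245 g/cup ≈ 0.2 cup
cornstarch: (2 tbsp + 2 tsp = 8/3 tbsp) × 2/5 ÷ 16 tbsp/cup × 128 g/cup ≈ 8.5 g

chopped pecans: 0.8 cup; pumpkin purée: 152.5 g; plain yogurt: 0.2 cup; cornstarch: 8.5 g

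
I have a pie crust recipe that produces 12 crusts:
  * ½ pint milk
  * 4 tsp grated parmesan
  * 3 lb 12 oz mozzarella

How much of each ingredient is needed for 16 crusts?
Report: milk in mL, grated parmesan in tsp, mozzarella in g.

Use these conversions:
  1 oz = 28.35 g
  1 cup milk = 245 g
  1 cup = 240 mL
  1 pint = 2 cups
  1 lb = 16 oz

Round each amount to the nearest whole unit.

milk: 320 mL; grated parmesan: 5 tsp; mozzarella: 2268 g

Scaling factor: 16/12 = 4/3.
milk: 0.5 pint × 4/3 × 2 cup/pint × 240 mL/cup = 320 mL
grated parmesan: 4 tsp × 4/3 ≈ 5 tsp
mozzarella: (3 lb + 12 oz = 3.75 lb) × 4/3 × 16 oz/lb × 28.35 g/oz = 2268 g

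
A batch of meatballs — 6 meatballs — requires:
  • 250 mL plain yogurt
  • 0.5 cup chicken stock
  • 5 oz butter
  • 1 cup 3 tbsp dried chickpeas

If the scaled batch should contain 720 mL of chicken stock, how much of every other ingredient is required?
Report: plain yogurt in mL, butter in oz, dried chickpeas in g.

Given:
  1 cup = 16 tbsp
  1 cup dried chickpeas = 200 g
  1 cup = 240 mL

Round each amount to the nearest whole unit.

The original recipe has 120 mL of chicken stock, so the scaling factor is 720 ÷ 120 = 6.
plain yogurt: 250 mL × 6 = 1500 mL
butter: 5 oz × 6 = 30 oz
dried chickpeas: (1 cup + 3 tbsp = 1.1875 cup) × 6 × 200 g/cup = 1425 g

plain yogurt: 1500 mL; butter: 30 oz; dried chickpeas: 1425 g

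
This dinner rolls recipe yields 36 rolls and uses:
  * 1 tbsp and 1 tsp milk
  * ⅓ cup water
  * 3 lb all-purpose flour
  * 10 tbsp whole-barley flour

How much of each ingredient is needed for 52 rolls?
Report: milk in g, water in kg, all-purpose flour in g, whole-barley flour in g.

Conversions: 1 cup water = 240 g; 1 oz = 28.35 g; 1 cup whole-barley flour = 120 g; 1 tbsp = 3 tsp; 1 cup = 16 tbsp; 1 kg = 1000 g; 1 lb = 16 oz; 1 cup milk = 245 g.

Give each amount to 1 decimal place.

milk: 29.5 g; water: 0.1 kg; all-purpose flour: 1965.6 g; whole-barley flour: 108.3 g

Scaling factor: 52/36 = 13/9.
milk: (1 tbsp + 1 tsp = 4/3 tbsp) × 13/9 ÷ 16 tbsp/cup × 245 g/cup ≈ 29.5 g
water: 1/3 cup × 13/9 × 240 g/cup ÷ 1000 g/kg ≈ 0.1 kg
all-purpose flour: 3 lb × 13/9 × 16 oz/lb × 28.35 g/oz = 1965.6 g
whole-barley flour: 10 tbsp × 13/9 ÷ 16 tbsp/cup × 120 g/cup ≈ 108.3 g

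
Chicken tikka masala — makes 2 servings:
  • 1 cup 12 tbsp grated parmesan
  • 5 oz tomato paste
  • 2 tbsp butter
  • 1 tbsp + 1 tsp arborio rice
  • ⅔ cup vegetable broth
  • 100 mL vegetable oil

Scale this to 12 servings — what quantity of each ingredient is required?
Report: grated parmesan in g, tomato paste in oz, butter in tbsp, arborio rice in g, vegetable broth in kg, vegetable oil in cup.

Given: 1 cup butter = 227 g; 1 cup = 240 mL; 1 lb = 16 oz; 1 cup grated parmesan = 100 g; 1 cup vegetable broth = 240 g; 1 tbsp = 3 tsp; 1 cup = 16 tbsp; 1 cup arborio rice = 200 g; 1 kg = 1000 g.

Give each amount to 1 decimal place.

grated parmesan: 1050.0 g; tomato paste: 30.0 oz; butter: 12.0 tbsp; arborio rice: 100.0 g; vegetable broth: 1.0 kg; vegetable oil: 2.5 cup

Scaling factor: 12/2 = 6.
grated parmesan: (1 cup + 12 tbsp = 1.75 cup) × 6 × 100 g/cup = 1050.0 g
tomato paste: 5 oz × 6 = 30.0 oz
butter: 2 tbsp × 6 = 12.0 tbsp
arborio rice: (1 tbsp + 1 tsp = 4/3 tbsp) × 6 ÷ 16 tbsp/cup × 200 g/cup = 100.0 g
vegetable broth: 2/3 cup × 6 × 240 g/cup ÷ 1000 g/kg ≈ 1.0 kg
vegetable oil: 100 mL × 6 ÷ 240 mL/cup = 2.5 cup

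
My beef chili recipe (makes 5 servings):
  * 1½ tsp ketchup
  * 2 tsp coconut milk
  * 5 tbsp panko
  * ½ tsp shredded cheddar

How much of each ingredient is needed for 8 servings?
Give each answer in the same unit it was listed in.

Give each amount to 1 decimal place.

Scaling factor: 8/5 = 1.6.
ketchup: 1.5 tsp × 8/5 = 2.4 tsp
coconut milk: 2 tsp × 8/5 = 3.2 tsp
panko: 5 tbsp × 8/5 = 8.0 tbsp
shredded cheddar: 0.5 tsp × 8/5 = 0.8 tsp

ketchup: 2.4 tsp; coconut milk: 3.2 tsp; panko: 8.0 tbsp; shredded cheddar: 0.8 tsp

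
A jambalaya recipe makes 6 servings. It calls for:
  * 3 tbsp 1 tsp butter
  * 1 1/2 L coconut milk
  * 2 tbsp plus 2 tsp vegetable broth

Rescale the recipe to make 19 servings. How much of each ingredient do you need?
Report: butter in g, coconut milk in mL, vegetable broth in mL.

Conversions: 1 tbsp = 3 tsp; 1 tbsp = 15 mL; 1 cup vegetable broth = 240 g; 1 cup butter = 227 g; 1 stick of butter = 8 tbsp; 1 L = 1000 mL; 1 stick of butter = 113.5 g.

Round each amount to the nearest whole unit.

butter: 150 g; coconut milk: 4750 mL; vegetable broth: 127 mL

Scaling factor: 19/6.
butter: (3 tbsp + 1 tsp = 10/3 tbsp) × 19/6 ÷ 8 tbsp/stick × 113.5 g/stick ≈ 150 g
coconut milk: 1.5 L × 19/6 × 1000 mL/L = 4750 mL
vegetable broth: (2 tbsp + 2 tsp = 8/3 tbsp) × 19/6 × 15 mL/tbsp ≈ 127 mL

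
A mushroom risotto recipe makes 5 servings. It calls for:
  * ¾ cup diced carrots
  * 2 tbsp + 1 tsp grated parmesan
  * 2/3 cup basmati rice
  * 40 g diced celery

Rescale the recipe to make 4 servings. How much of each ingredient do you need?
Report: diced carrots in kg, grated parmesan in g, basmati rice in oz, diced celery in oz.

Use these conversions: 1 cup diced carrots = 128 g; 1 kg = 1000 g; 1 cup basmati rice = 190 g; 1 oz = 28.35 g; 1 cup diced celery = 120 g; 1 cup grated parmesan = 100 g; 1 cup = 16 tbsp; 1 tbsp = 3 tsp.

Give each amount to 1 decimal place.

Scaling factor: 4/5 = 0.8.
diced carrots: 0.75 cup × 4/5 × 128 g/cup ÷ 1000 g/kg ≈ 0.1 kg
grated parmesan: (2 tbsp + 1 tsp = 7/3 tbsp) × 4/5 ÷ 16 tbsp/cup × 100 g/cup ≈ 11.7 g
basmati rice: 2/3 cup × 4/5 × 190 g/cup ÷ 28.35 g/oz ≈ 3.6 oz
diced celery: 40 g × 4/5 ÷ 28.35 g/oz ≈ 1.1 oz

diced carrots: 0.1 kg; grated parmesan: 11.7 g; basmati rice: 3.6 oz; diced celery: 1.1 oz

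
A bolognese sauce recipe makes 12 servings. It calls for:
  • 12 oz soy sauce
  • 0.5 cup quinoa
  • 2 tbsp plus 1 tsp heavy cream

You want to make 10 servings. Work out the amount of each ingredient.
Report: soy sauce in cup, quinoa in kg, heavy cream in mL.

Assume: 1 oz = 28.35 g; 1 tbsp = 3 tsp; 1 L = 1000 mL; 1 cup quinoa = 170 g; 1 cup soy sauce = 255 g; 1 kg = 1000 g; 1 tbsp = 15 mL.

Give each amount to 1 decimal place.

soy sauce: 1.1 cup; quinoa: 0.1 kg; heavy cream: 29.2 mL

Scaling factor: 10/12 = 5/6.
soy sauce: 12 oz × 5/6 × 28.35 g/oz ÷ 255 g/cup ≈ 1.1 cup
quinoa: 0.5 cup × 5/6 × 170 g/cup ÷ 1000 g/kg ≈ 0.1 kg
heavy cream: (2 tbsp + 1 tsp = 7/3 tbsp) × 5/6 × 15 mL/tbsp ≈ 29.2 mL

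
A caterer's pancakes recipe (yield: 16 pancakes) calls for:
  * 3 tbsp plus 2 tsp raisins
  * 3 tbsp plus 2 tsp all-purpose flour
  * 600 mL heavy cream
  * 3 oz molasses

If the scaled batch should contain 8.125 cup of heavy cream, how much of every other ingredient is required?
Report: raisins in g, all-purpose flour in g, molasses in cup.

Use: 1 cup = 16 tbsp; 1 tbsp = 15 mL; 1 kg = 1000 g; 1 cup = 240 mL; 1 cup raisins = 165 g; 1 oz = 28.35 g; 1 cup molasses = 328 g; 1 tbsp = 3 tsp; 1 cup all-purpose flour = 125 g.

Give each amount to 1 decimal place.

raisins: 122.9 g; all-purpose flour: 93.1 g; molasses: 0.8 cup

The original recipe has 2.5 cup of heavy cream, so the scaling factor is 8.125 ÷ 2.5 = 13/4 = 3.25.
raisins: (3 tbsp + 2 tsp = 11/3 tbsp) × 13/4 ÷ 16 tbsp/cup × 165 g/cup ≈ 122.9 g
all-purpose flour: (3 tbsp + 2 tsp = 11/3 tbsp) × 13/4 ÷ 16 tbsp/cup × 125 g/cup ≈ 93.1 g
molasses: 3 oz × 13/4 × 28.35 g/oz ÷ 328 g/cup ≈ 0.8 cup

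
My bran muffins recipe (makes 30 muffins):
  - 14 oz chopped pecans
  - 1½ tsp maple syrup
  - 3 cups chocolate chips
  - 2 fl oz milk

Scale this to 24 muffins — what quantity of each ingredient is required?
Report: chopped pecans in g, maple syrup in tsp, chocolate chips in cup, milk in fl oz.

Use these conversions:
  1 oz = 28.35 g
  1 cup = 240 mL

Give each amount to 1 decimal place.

Scaling factor: 24/30 = 4/5 = 0.8.
chopped pecans: 14 oz × 4/5 × 28.35 g/oz ≈ 317.5 g
maple syrup: 1.5 tsp × 4/5 = 1.2 tsp
chocolate chips: 3 cup × 4/5 = 2.4 cup
milk: 2 fl oz × 4/5 = 1.6 fl oz

chopped pecans: 317.5 g; maple syrup: 1.2 tsp; chocolate chips: 2.4 cup; milk: 1.6 fl oz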